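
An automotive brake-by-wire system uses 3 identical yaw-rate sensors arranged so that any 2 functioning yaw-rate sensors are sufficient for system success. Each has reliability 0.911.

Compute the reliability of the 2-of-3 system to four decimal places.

R = Σ_{i=2}^{3} C(3,i) p^i (1−p)^{3−i} with p = 0.911
C(3,2)·0.911^2·0.089^1 = 0.221589
C(3,3)·0.911^3·0.089^0 = 0.756058
Sum = 0.9776

0.9776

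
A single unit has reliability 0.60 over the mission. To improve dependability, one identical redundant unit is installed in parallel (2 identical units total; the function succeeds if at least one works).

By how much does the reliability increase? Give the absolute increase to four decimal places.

R_before = 0.60
R_after = 1 − (1 − 0.60)^2 = 0.8400
ΔR = 0.8400 − 0.60 = 0.2400

0.2400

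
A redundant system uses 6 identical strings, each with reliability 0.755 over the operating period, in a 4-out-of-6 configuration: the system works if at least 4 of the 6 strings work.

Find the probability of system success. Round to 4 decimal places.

R = Σ_{i=4}^{6} C(6,i) p^i (1−p)^{6−i} with p = 0.755
C(6,4)·0.755^4·0.245^2 = 0.292557
C(6,5)·0.755^5·0.245^1 = 0.360622
C(6,6)·0.755^6·0.245^0 = 0.185217
Sum = 0.8384

0.8384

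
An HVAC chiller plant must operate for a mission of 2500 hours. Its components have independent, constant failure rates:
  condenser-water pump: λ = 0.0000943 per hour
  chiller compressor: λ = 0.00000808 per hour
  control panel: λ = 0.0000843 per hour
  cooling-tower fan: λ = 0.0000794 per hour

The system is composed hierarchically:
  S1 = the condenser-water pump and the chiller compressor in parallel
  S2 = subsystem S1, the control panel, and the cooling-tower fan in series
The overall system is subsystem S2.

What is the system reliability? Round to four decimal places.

R(condenser-water pump) = exp(−0.0000943 × 2500) = 0.789978
R(chiller compressor) = exp(−0.00000808 × 2500) = 0.980003
R(control panel) = exp(−0.0000843 × 2500) = 0.809977
R(cooling-tower fan) = exp(−0.0000794 × 2500) = 0.819960
Parallel (condenser-water pump and chiller compressor): 1 − (1 − 0.789978)(1 − 0.980003) = 0.995800
Series ([0.995800], control panel, and cooling-tower fan): 0.995800 × 0.809977 × 0.819960 = 0.6614

0.6614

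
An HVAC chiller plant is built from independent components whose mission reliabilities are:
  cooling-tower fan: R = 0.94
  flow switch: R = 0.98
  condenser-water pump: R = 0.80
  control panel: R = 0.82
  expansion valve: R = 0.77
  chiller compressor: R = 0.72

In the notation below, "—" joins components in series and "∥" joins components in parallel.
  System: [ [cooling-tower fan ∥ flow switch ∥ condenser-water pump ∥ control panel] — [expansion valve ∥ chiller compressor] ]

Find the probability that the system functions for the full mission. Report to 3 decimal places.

Parallel (cooling-tower fan, flow switch, condenser-water pump, and control panel): 1 − (1 − 0.94000)(1 − 0.98000)(1 − 0.80000)(1 − 0.82000) = 0.99996
Parallel (expansion valve and chiller compressor): 1 − (1 − 0.77000)(1 − 0.72000) = 0.93560
Series ([0.99996] and [0.93560]): 0.99996 × 0.93560 = 0.936

0.936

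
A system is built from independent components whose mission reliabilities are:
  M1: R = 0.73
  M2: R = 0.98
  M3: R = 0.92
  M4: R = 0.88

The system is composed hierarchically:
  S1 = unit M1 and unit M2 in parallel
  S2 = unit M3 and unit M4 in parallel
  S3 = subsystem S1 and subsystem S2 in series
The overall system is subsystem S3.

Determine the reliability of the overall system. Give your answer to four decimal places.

Parallel (M1 and M2): 1 − (1 − 0.730000)(1 − 0.980000) = 0.994600
Parallel (M3 and M4): 1 − (1 − 0.920000)(1 − 0.880000) = 0.990400
Series ([0.994600] and [0.990400]): 0.994600 × 0.990400 = 0.9851

0.9851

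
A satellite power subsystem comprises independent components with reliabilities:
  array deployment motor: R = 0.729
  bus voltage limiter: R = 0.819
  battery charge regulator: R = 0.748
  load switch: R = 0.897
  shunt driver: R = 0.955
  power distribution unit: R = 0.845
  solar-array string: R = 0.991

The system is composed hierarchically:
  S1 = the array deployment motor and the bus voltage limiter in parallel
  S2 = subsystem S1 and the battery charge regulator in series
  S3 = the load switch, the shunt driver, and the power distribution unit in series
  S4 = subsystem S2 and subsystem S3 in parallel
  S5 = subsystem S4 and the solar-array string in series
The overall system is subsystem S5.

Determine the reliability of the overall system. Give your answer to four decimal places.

Parallel (array deployment motor and bus voltage limiter): 1 − (1 − 0.729000)(1 − 0.819000) = 0.950949
Series ([0.950949] and battery charge regulator): 0.950949 × 0.748000 = 0.711310
Series (load switch, shunt driver, and power distribution unit): 0.897000 × 0.955000 × 0.845000 = 0.723857
Parallel ([0.711310] and [0.723857]): 1 − (1 − 0.711310)(1 − 0.723857) = 0.920280
Series ([0.920280] and solar-array string): 0.920280 × 0.991000 = 0.9120

0.9120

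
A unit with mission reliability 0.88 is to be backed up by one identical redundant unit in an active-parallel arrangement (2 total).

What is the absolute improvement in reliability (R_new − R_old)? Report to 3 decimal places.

R_before = 0.88
R_after = 1 − (1 − 0.88)^2 = 0.986
ΔR = 0.986 − 0.88 = 0.106

0.106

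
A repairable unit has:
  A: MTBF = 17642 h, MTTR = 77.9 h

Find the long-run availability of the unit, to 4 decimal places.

A(A) = MTBF/(MTBF+MTTR) = 17642/(17642+77.9) = 0.9956

0.9956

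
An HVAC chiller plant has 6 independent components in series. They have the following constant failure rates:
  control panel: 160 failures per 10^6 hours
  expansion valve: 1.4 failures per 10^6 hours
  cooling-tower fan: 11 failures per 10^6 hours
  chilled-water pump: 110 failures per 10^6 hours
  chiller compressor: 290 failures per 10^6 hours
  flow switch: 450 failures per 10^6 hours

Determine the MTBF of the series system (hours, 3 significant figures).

978

Series of exponential components: λ_sys = Σ λ_i
λ_sys = 0.00016 + 0.0000014 + 0.000011 + 0.00011 + 0.00029 + 0.00045 = 1.0224e-03 /h
MTBF = 1 / λ_sys = 978 h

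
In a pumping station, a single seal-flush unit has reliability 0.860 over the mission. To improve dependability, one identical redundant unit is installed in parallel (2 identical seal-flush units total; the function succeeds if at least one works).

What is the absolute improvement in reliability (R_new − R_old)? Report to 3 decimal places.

R_before = 0.860
R_after = 1 − (1 − 0.860)^2 = 0.980
ΔR = 0.980 − 0.860 = 0.120

0.120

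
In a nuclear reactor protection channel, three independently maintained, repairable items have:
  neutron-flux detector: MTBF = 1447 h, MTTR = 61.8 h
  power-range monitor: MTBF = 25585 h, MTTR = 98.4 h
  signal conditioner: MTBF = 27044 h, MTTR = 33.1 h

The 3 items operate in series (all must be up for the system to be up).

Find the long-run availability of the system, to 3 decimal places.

0.954

A(neutron-flux detector) = MTBF/(MTBF+MTTR) = 1447/(1447+61.8) = 0.959040
A(power-range monitor) = MTBF/(MTBF+MTTR) = 25585/(25585+98.4) = 0.996169
A(signal conditioner) = MTBF/(MTBF+MTTR) = 27044/(27044+33.1) = 0.998778
Series availability: 0.959040 × 0.996169 × 0.998778 = 0.954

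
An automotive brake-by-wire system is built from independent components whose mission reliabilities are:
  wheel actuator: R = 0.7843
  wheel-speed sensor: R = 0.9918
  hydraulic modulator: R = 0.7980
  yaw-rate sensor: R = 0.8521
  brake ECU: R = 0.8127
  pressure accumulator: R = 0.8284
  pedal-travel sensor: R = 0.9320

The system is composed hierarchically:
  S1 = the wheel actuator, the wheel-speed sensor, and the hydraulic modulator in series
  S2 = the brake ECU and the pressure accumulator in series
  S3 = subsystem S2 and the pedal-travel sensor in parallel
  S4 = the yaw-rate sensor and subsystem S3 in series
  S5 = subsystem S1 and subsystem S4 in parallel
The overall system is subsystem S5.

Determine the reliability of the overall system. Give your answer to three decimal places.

Series (wheel actuator, wheel-speed sensor, and hydraulic modulator): 0.78430 × 0.99180 × 0.79800 = 0.62074
Series (brake ECU and pressure accumulator): 0.81270 × 0.82840 = 0.67324
Parallel ([0.67324] and pedal-travel sensor): 1 − (1 − 0.67324)(1 − 0.93200) = 0.97778
Series (yaw-rate sensor and [0.97778]): 0.85210 × 0.97778 = 0.83317
Parallel ([0.62074] and [0.83317]): 1 − (1 − 0.62074)(1 − 0.83317) = 0.937

0.937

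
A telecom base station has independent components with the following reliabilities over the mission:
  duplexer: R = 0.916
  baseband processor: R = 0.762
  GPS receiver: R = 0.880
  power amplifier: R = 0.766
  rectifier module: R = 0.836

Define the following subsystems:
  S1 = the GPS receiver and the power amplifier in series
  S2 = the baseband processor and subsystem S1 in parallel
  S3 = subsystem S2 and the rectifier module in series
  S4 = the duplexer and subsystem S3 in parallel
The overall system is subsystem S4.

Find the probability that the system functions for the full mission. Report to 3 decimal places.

Series (GPS receiver and power amplifier): 0.88000 × 0.76600 = 0.67408
Parallel (baseband processor and [0.67408]): 1 − (1 − 0.76200)(1 − 0.67408) = 0.92243
Series ([0.92243] and rectifier module): 0.92243 × 0.83600 = 0.77115
Parallel (duplexer and [0.77115]): 1 − (1 − 0.91600)(1 − 0.77115) = 0.981

0.981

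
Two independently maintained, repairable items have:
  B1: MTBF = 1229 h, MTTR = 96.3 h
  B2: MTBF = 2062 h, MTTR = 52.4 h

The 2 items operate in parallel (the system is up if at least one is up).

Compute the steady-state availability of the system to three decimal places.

0.998

A(B1) = MTBF/(MTBF+MTTR) = 1229/(1229+96.3) = 0.927337
A(B2) = MTBF/(MTBF+MTTR) = 2062/(2062+52.4) = 0.975218
Parallel availability: 1 − (1 − 0.927337)(1 − 0.975218) = 0.998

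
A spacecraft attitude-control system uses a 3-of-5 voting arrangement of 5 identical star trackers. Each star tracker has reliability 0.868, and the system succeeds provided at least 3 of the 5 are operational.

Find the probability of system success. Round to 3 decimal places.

0.981

R = Σ_{i=3}^{5} C(5,i) p^i (1−p)^{5−i} with p = 0.868
C(5,3)·0.868^3·0.132^2 = 0.11395
C(5,4)·0.868^4·0.132^1 = 0.37465
C(5,5)·0.868^5·0.132^0 = 0.49272
Sum = 0.981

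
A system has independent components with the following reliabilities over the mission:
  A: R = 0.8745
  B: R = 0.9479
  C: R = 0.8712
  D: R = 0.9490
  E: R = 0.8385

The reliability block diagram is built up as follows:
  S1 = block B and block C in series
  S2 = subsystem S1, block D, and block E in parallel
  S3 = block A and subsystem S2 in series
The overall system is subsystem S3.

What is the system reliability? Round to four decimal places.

Series (B and C): 0.947900 × 0.871200 = 0.825810
Parallel ([0.825810], D, and E): 1 − (1 − 0.825810)(1 − 0.949000)(1 − 0.838500) = 0.998565
Series (A and [0.998565]): 0.874500 × 0.998565 = 0.8732

0.8732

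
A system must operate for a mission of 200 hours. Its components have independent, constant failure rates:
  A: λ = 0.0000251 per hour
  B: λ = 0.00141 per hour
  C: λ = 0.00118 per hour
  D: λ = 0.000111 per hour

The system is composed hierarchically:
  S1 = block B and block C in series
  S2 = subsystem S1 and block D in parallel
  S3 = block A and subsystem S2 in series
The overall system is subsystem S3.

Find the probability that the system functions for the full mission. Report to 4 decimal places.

R(A) = exp(−0.0000251 × 200) = 0.994993
R(B) = exp(−0.00141 × 200) = 0.754274
R(C) = exp(−0.00118 × 200) = 0.789781
R(D) = exp(−0.000111 × 200) = 0.978045
Series (B and C): 0.754274 × 0.789781 = 0.595711
Parallel ([0.595711] and D): 1 − (1 − 0.595711)(1 − 0.978045) = 0.991124
Series (A and [0.991124]): 0.994993 × 0.991124 = 0.9862

0.9862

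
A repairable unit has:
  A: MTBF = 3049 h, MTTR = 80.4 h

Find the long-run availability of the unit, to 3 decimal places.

0.974

A(A) = MTBF/(MTBF+MTTR) = 3049/(3049+80.4) = 0.974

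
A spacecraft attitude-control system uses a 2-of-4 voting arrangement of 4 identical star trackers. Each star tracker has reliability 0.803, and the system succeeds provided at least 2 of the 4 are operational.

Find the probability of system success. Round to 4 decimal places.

R = Σ_{i=2}^{4} C(4,i) p^i (1−p)^{4−i} with p = 0.803
C(4,2)·0.803^2·0.197^2 = 0.150146
C(4,3)·0.803^3·0.197^1 = 0.408012
C(4,4)·0.803^4·0.197^0 = 0.415779
Sum = 0.9739

0.9739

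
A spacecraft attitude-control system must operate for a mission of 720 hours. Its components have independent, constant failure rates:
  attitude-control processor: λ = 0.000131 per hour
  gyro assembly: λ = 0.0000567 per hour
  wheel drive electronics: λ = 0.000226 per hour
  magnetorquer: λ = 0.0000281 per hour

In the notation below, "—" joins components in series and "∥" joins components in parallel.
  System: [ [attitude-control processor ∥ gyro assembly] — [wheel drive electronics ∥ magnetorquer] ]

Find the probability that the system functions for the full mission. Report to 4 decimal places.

0.9934

R(attitude-control processor) = exp(−0.000131 × 720) = 0.909992
R(gyro assembly) = exp(−0.0000567 × 720) = 0.959998
R(wheel drive electronics) = exp(−0.000226 × 720) = 0.849829
R(magnetorquer) = exp(−0.0000281 × 720) = 0.979971
Parallel (attitude-control processor and gyro assembly): 1 − (1 − 0.909992)(1 − 0.959998) = 0.996399
Parallel (wheel drive electronics and magnetorquer): 1 − (1 − 0.849829)(1 − 0.979971) = 0.996992
Series ([0.996399] and [0.996992]): 0.996399 × 0.996992 = 0.9934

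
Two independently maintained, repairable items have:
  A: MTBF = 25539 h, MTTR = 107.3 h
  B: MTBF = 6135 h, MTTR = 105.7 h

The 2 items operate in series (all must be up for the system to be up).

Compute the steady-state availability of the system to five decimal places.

0.97895

A(A) = MTBF/(MTBF+MTTR) = 25539/(25539+107.3) = 0.995816
A(B) = MTBF/(MTBF+MTTR) = 6135/(6135+105.7) = 0.983063
Series availability: 0.995816 × 0.983063 = 0.97895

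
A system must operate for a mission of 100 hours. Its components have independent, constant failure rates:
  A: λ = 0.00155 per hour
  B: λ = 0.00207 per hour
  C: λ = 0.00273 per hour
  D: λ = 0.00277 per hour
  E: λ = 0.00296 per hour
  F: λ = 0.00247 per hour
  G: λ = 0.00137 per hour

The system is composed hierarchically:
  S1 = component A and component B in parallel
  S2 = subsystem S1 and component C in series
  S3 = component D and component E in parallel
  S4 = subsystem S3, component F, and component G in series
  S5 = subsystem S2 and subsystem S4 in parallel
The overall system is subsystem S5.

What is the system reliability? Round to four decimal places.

0.9064

R(A) = exp(−0.00155 × 100) = 0.856415
R(B) = exp(−0.00207 × 100) = 0.813020
R(C) = exp(−0.00273 × 100) = 0.761093
R(D) = exp(−0.00277 × 100) = 0.758054
R(E) = exp(−0.00296 × 100) = 0.743787
R(F) = exp(−0.00247 × 100) = 0.781141
R(G) = exp(−0.00137 × 100) = 0.871970
Parallel (A and B): 1 − (1 − 0.856415)(1 − 0.813020) = 0.973152
Series ([0.973152] and C): 0.973152 × 0.761093 = 0.740659
Parallel (D and E): 1 − (1 − 0.758054)(1 − 0.743787) = 0.938010
Series ([0.938010], F, and G): 0.938010 × 0.781141 × 0.871970 = 0.638908
Parallel ([0.740659] and [0.638908]): 1 − (1 − 0.740659)(1 − 0.638908) = 0.9064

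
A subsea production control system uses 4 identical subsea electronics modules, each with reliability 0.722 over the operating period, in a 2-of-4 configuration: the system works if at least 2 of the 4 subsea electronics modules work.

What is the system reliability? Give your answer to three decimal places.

R = Σ_{i=2}^{4} C(4,i) p^i (1−p)^{4−i} with p = 0.722
C(4,2)·0.722^2·0.278^2 = 0.24172
C(4,3)·0.722^3·0.278^1 = 0.41852
C(4,4)·0.722^4·0.278^0 = 0.27174
Sum = 0.932

0.932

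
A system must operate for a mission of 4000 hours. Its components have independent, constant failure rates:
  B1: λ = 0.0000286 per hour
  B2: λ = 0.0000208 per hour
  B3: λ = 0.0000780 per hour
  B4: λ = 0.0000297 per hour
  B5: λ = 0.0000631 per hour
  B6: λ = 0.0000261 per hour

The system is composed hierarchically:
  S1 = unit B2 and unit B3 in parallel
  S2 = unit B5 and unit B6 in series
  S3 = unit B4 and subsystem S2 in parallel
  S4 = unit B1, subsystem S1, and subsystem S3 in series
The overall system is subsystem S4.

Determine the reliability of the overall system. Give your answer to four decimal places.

0.8435

R(B1) = exp(−0.0000286 × 4000) = 0.891901
R(B2) = exp(−0.0000208 × 4000) = 0.920167
R(B3) = exp(−0.0000780 × 4000) = 0.731982
R(B4) = exp(−0.0000297 × 4000) = 0.887985
R(B5) = exp(−0.0000631 × 4000) = 0.776934
R(B6) = exp(−0.0000261 × 4000) = 0.900865
Parallel (B2 and B3): 1 − (1 − 0.920167)(1 − 0.731982) = 0.978603
Series (B5 and B6): 0.776934 × 0.900865 = 0.699913
Parallel (B4 and [0.699913]): 1 − (1 − 0.887985)(1 − 0.699913) = 0.966386
Series (B1, [0.978603], and [0.966386]): 0.891901 × 0.978603 × 0.966386 = 0.8435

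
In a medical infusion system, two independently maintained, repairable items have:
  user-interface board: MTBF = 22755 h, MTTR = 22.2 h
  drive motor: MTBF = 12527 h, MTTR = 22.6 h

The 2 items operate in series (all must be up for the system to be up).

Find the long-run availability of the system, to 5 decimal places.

A(user-interface board) = MTBF/(MTBF+MTTR) = 22755/(22755+22.2) = 0.999025
A(drive motor) = MTBF/(MTBF+MTTR) = 12527/(12527+22.6) = 0.998199
Series availability: 0.999025 × 0.998199 = 0.99723

0.99723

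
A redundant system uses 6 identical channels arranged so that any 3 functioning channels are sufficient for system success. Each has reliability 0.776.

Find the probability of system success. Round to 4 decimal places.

0.9745

R = Σ_{i=3}^{6} C(6,i) p^i (1−p)^{6−i} with p = 0.776
C(6,3)·0.776^3·0.224^3 = 0.105041
C(6,4)·0.776^4·0.224^2 = 0.272919
C(6,5)·0.776^5·0.224^1 = 0.378188
C(6,6)·0.776^6·0.224^0 = 0.218359
Sum = 0.9745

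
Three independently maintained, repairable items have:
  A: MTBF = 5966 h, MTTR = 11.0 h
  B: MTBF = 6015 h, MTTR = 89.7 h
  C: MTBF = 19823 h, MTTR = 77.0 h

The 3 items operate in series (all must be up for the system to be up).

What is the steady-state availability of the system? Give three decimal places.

0.980

A(A) = MTBF/(MTBF+MTTR) = 5966/(5966+11.0) = 0.998160
A(B) = MTBF/(MTBF+MTTR) = 6015/(6015+89.7) = 0.985306
A(C) = MTBF/(MTBF+MTTR) = 19823/(19823+77.0) = 0.996131
Series availability: 0.998160 × 0.985306 × 0.996131 = 0.980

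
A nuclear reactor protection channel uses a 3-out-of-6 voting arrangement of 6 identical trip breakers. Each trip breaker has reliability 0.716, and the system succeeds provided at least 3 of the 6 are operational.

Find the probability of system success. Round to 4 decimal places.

0.9415

R = Σ_{i=3}^{6} C(6,i) p^i (1−p)^{6−i} with p = 0.716
C(6,3)·0.716^3·0.284^3 = 0.168161
C(6,4)·0.716^4·0.284^2 = 0.317966
C(6,5)·0.716^5·0.284^1 = 0.320653
C(6,6)·0.716^6·0.284^0 = 0.134734
Sum = 0.9415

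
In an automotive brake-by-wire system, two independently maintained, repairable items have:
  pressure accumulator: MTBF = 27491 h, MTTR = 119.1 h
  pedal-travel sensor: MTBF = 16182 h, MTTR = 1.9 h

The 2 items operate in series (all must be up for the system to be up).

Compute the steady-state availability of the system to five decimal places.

A(pressure accumulator) = MTBF/(MTBF+MTTR) = 27491/(27491+119.1) = 0.995686
A(pedal-travel sensor) = MTBF/(MTBF+MTTR) = 16182/(16182+1.9) = 0.999883
Series availability: 0.995686 × 0.999883 = 0.99557

0.99557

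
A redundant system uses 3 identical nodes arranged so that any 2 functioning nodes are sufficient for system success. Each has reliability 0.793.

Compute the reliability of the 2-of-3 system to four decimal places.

0.8892

R = Σ_{i=2}^{3} C(3,i) p^i (1−p)^{3−i} with p = 0.793
C(3,2)·0.793^2·0.207^1 = 0.390515
C(3,3)·0.793^3·0.207^0 = 0.498677
Sum = 0.8892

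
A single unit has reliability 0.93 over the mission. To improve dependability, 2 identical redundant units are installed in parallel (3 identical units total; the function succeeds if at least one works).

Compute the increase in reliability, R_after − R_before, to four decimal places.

R_before = 0.93
R_after = 1 − (1 − 0.93)^3 = 0.9997
ΔR = 0.9997 − 0.93 = 0.0697

0.0697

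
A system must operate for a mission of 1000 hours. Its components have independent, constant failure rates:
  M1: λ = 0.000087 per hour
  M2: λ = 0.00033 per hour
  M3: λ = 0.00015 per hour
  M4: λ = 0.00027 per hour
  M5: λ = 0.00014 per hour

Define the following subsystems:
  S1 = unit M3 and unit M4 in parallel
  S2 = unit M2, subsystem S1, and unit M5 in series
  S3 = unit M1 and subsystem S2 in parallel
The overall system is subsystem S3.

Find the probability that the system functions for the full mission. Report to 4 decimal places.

R(M1) = exp(−0.000087 × 1000) = 0.916677
R(M2) = exp(−0.00033 × 1000) = 0.718924
R(M3) = exp(−0.00015 × 1000) = 0.860708
R(M4) = exp(−0.00027 × 1000) = 0.763379
R(M5) = exp(−0.00014 × 1000) = 0.869358
Parallel (M3 and M4): 1 − (1 − 0.860708)(1 − 0.763379) = 0.967041
Series (M2, [0.967041], and M5): 0.718924 × 0.967041 × 0.869358 = 0.604403
Parallel (M1 and [0.604403]): 1 − (1 − 0.916677)(1 − 0.604403) = 0.9670

0.9670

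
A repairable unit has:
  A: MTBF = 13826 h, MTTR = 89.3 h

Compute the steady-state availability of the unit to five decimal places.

A(A) = MTBF/(MTBF+MTTR) = 13826/(13826+89.3) = 0.99358

0.99358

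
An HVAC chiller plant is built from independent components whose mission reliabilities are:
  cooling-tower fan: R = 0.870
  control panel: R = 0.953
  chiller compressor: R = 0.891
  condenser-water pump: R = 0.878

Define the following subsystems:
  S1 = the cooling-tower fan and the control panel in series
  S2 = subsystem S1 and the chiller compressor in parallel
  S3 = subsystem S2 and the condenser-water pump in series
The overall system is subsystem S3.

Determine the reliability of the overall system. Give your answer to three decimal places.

0.862

Series (cooling-tower fan and control panel): 0.87000 × 0.95300 = 0.82911
Parallel ([0.82911] and chiller compressor): 1 − (1 − 0.82911)(1 − 0.89100) = 0.98137
Series ([0.98137] and condenser-water pump): 0.98137 × 0.87800 = 0.862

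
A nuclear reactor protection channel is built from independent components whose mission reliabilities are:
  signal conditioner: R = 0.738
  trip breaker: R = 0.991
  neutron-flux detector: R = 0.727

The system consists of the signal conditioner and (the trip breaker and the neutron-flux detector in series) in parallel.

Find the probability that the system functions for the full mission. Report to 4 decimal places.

0.9268

Series (trip breaker and neutron-flux detector): 0.991000 × 0.727000 = 0.720457
Parallel (signal conditioner and [0.720457]): 1 − (1 − 0.738000)(1 − 0.720457) = 0.9268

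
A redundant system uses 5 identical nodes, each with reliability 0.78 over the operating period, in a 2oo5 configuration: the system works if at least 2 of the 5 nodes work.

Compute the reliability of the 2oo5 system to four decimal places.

0.9903

R = Σ_{i=2}^{5} C(5,i) p^i (1−p)^{5−i} with p = 0.78
C(5,2)·0.78^2·0.22^3 = 0.064782
C(5,3)·0.78^3·0.22^2 = 0.229683
C(5,4)·0.78^4·0.22^1 = 0.407166
C(5,5)·0.78^5·0.22^0 = 0.288717
Sum = 0.9903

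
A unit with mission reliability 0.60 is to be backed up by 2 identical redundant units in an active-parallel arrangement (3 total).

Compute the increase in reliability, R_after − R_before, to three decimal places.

0.336

R_before = 0.60
R_after = 1 − (1 − 0.60)^3 = 0.936
ΔR = 0.936 − 0.60 = 0.336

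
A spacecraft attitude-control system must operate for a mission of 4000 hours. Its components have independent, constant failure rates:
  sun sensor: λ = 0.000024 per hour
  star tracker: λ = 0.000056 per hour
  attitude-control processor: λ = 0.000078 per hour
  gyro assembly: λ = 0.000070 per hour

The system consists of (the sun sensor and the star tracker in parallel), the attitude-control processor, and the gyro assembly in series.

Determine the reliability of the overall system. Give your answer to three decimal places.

0.543

R(sun sensor) = exp(−0.000024 × 4000) = 0.90846
R(star tracker) = exp(−0.000056 × 4000) = 0.79932
R(attitude-control processor) = exp(−0.000078 × 4000) = 0.73198
R(gyro assembly) = exp(−0.000070 × 4000) = 0.75578
Parallel (sun sensor and star tracker): 1 − (1 − 0.90846)(1 − 0.79932) = 0.98163
Series ([0.98163], attitude-control processor, and gyro assembly): 0.98163 × 0.73198 × 0.75578 = 0.543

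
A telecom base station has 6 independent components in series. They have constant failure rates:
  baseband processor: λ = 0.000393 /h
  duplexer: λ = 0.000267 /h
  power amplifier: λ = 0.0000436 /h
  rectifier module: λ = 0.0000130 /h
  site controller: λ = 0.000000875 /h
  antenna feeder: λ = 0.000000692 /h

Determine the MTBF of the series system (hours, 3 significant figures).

Series of exponential components: λ_sys = Σ λ_i
λ_sys = 0.000393 + 0.000267 + 0.0000436 + 0.0000130 + 0.000000875 + 0.000000692 = 7.1817e-04 /h
MTBF = 1 / λ_sys = 1390 h

1390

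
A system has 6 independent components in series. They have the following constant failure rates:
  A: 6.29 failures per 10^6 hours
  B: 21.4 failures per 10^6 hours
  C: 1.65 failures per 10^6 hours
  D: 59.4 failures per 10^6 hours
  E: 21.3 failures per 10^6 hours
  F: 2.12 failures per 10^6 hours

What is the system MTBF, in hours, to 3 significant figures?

8920

Series of exponential components: λ_sys = Σ λ_i
λ_sys = 0.00000629 + 0.0000214 + 0.00000165 + 0.0000594 + 0.0000213 + 0.00000212 = 1.1216e-04 /h
MTBF = 1 / λ_sys = 8920 h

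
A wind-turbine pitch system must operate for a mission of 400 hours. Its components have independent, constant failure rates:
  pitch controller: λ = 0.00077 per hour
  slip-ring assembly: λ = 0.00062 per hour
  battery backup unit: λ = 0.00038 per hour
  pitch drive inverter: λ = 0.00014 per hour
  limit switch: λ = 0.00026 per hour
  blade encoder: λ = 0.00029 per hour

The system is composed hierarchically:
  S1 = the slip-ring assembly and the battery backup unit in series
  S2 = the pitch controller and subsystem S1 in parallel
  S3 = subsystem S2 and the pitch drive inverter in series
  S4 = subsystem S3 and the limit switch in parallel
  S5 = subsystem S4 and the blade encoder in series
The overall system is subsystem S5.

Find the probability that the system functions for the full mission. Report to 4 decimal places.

R(pitch controller) = exp(−0.00077 × 400) = 0.734915
R(slip-ring assembly) = exp(−0.00062 × 400) = 0.780360
R(battery backup unit) = exp(−0.00038 × 400) = 0.858988
R(pitch drive inverter) = exp(−0.00014 × 400) = 0.945539
R(limit switch) = exp(−0.00026 × 400) = 0.901225
R(blade encoder) = exp(−0.00029 × 400) = 0.890475
Series (slip-ring assembly and battery backup unit): 0.780360 × 0.858988 = 0.670320
Parallel (pitch controller and [0.670320]): 1 − (1 − 0.734915)(1 − 0.670320) = 0.912607
Series ([0.912607] and pitch drive inverter): 0.912607 × 0.945539 = 0.862906
Parallel ([0.862906] and limit switch): 1 − (1 − 0.862906)(1 − 0.901225) = 0.986459
Series ([0.986459] and blade encoder): 0.986459 × 0.890475 = 0.8784

0.8784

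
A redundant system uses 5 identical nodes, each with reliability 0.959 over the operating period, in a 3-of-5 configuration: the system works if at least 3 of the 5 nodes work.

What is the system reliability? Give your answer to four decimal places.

R = Σ_{i=3}^{5} C(5,i) p^i (1−p)^{5−i} with p = 0.959
C(5,3)·0.959^3·0.041^2 = 0.014826
C(5,4)·0.959^4·0.041^1 = 0.173392
C(5,5)·0.959^5·0.041^0 = 0.811135
Sum = 0.9994

0.9994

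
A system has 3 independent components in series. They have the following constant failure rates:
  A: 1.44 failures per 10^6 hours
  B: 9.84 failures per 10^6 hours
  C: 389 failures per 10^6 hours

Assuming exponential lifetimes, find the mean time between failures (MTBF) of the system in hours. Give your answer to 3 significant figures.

2500

Series of exponential components: λ_sys = Σ λ_i
λ_sys = 0.00000144 + 0.00000984 + 0.000389 = 4.0028e-04 /h
MTBF = 1 / λ_sys = 2500 h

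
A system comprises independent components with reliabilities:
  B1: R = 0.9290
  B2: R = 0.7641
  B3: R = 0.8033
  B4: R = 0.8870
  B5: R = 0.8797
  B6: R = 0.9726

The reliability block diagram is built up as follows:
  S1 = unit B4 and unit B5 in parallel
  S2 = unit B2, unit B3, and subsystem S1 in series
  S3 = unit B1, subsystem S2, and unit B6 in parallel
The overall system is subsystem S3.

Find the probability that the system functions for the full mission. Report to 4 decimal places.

0.9992

Parallel (B4 and B5): 1 − (1 − 0.887000)(1 − 0.879700) = 0.986406
Series (B2, B3, and [0.986406]): 0.764100 × 0.803300 × 0.986406 = 0.605458
Parallel (B1, [0.605458], and B6): 1 − (1 − 0.929000)(1 − 0.605458)(1 − 0.972600) = 0.9992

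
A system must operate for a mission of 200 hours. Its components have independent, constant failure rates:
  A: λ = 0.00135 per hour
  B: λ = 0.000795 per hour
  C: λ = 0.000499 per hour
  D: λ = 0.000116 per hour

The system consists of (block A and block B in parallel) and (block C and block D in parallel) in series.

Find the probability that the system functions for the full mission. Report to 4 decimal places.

0.9631

R(A) = exp(−0.00135 × 200) = 0.763379
R(B) = exp(−0.000795 × 200) = 0.852996
R(C) = exp(−0.000499 × 200) = 0.905018
R(D) = exp(−0.000116 × 200) = 0.977067
Parallel (A and B): 1 − (1 − 0.763379)(1 − 0.852996) = 0.965216
Parallel (C and D): 1 − (1 − 0.905018)(1 − 0.977067) = 0.997822
Series ([0.965216] and [0.997822]): 0.965216 × 0.997822 = 0.9631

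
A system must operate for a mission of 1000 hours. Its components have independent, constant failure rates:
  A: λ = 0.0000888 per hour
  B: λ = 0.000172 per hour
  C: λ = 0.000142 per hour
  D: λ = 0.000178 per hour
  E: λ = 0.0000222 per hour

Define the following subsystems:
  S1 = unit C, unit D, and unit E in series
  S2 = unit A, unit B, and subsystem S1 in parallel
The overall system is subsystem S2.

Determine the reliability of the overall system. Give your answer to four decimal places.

R(A) = exp(−0.0000888 × 1000) = 0.915029
R(B) = exp(−0.000172 × 1000) = 0.841979
R(C) = exp(−0.000142 × 1000) = 0.867621
R(D) = exp(−0.000178 × 1000) = 0.836942
R(E) = exp(−0.0000222 × 1000) = 0.978045
Series (C, D, and E): 0.867621 × 0.836942 × 0.978045 = 0.710206
Parallel (A, B, and [0.710206]): 1 − (1 − 0.915029)(1 − 0.841979)(1 − 0.710206) = 0.9961

0.9961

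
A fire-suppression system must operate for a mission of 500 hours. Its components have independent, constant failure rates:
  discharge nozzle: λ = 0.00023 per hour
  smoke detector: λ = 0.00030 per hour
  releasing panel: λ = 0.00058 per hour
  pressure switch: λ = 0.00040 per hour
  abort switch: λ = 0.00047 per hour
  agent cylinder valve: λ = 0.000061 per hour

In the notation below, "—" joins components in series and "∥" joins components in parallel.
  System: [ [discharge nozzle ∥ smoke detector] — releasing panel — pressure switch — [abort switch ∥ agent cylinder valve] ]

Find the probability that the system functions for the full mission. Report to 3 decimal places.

0.600

R(discharge nozzle) = exp(−0.00023 × 500) = 0.89137
R(smoke detector) = exp(−0.00030 × 500) = 0.86071
R(releasing panel) = exp(−0.00058 × 500) = 0.74826
R(pressure switch) = exp(−0.00040 × 500) = 0.81873
R(abort switch) = exp(−0.00047 × 500) = 0.79057
R(agent cylinder valve) = exp(−0.000061 × 500) = 0.96996
Parallel (discharge nozzle and smoke detector): 1 − (1 − 0.89137)(1 − 0.86071) = 0.98487
Parallel (abort switch and agent cylinder valve): 1 − (1 − 0.79057)(1 − 0.96996) = 0.99371
Series ([0.98487], releasing panel, pressure switch, and [0.99371]): 0.98487 × 0.74826 × 0.81873 × 0.99371 = 0.600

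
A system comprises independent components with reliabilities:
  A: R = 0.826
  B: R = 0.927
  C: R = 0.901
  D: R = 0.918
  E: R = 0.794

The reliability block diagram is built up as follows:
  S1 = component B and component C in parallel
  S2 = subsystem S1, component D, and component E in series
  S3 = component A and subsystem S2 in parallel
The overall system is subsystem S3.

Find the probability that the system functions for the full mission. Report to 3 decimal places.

Parallel (B and C): 1 − (1 − 0.92700)(1 − 0.90100) = 0.99277
Series ([0.99277], D, and E): 0.99277 × 0.91800 × 0.79400 = 0.72362
Parallel (A and [0.72362]): 1 − (1 − 0.82600)(1 − 0.72362) = 0.952

0.952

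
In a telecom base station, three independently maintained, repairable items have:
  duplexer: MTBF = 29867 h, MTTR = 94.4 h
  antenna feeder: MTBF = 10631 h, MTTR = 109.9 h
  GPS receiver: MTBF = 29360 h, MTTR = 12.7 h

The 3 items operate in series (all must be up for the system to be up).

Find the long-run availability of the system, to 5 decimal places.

0.98622

A(duplexer) = MTBF/(MTBF+MTTR) = 29867/(29867+94.4) = 0.996849
A(antenna feeder) = MTBF/(MTBF+MTTR) = 10631/(10631+109.9) = 0.989768
A(GPS receiver) = MTBF/(MTBF+MTTR) = 29360/(29360+12.7) = 0.999568
Series availability: 0.996849 × 0.989768 × 0.999568 = 0.98622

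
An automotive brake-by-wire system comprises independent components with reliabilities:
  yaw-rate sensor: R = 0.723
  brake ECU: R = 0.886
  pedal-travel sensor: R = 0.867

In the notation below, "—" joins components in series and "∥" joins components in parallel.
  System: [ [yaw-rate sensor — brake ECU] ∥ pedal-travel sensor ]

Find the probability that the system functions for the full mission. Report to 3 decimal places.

Series (yaw-rate sensor and brake ECU): 0.72300 × 0.88600 = 0.64058
Parallel ([0.64058] and pedal-travel sensor): 1 − (1 − 0.64058)(1 − 0.86700) = 0.952

0.952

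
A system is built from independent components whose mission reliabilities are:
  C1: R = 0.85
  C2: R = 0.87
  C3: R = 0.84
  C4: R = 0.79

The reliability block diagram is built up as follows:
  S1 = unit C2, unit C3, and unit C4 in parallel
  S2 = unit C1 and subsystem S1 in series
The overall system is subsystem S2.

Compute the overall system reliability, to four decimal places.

Parallel (C2, C3, and C4): 1 − (1 − 0.870000)(1 − 0.840000)(1 − 0.790000) = 0.995632
Series (C1 and [0.995632]): 0.850000 × 0.995632 = 0.8463

0.8463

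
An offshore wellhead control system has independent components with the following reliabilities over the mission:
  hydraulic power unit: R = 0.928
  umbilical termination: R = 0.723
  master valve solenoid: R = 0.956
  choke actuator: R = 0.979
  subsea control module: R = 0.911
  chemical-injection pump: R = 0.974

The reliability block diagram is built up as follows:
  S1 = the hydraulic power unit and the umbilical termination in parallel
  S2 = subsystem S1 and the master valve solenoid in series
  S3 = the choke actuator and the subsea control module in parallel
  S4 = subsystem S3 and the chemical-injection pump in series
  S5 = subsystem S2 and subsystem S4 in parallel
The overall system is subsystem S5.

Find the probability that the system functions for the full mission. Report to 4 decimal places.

Parallel (hydraulic power unit and umbilical termination): 1 − (1 − 0.928000)(1 − 0.723000) = 0.980056
Series ([0.980056] and master valve solenoid): 0.980056 × 0.956000 = 0.936934
Parallel (choke actuator and subsea control module): 1 − (1 − 0.979000)(1 − 0.911000) = 0.998131
Series ([0.998131] and chemical-injection pump): 0.998131 × 0.974000 = 0.972180
Parallel ([0.936934] and [0.972180]): 1 − (1 − 0.936934)(1 − 0.972180) = 0.9982

0.9982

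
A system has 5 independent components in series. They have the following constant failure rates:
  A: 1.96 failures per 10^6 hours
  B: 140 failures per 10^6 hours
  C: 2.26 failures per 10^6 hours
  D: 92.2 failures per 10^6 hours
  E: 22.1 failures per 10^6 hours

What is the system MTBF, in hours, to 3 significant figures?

Series of exponential components: λ_sys = Σ λ_i
λ_sys = 0.00000196 + 0.000140 + 0.00000226 + 0.0000922 + 0.0000221 = 2.5852e-04 /h
MTBF = 1 / λ_sys = 3870 h

3870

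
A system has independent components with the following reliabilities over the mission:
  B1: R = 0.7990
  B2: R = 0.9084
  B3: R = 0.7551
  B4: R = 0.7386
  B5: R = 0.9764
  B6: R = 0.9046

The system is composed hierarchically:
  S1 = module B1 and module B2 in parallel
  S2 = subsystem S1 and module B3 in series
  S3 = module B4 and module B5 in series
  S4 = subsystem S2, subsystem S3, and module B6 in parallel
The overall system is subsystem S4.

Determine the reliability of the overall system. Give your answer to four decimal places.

Parallel (B1 and B2): 1 − (1 − 0.799000)(1 − 0.908400) = 0.981588
Series ([0.981588] and B3): 0.981588 × 0.755100 = 0.741197
Series (B4 and B5): 0.738600 × 0.976400 = 0.721169
Parallel ([0.741197], [0.721169], and B6): 1 − (1 − 0.741197)(1 − 0.721169)(1 − 0.904600) = 0.9931

0.9931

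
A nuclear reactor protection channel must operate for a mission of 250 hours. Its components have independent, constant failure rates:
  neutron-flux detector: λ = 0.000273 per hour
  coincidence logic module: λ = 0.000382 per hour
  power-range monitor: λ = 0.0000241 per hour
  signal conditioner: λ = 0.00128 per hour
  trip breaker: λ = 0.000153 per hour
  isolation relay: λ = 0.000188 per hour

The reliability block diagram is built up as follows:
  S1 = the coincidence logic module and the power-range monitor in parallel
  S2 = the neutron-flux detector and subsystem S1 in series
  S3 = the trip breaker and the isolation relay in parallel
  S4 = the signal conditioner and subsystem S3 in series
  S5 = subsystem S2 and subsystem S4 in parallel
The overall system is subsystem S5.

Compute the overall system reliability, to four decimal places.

0.9817

R(neutron-flux detector) = exp(−0.000273 × 250) = 0.934027
R(coincidence logic module) = exp(−0.000382 × 250) = 0.908918
R(power-range monitor) = exp(−0.0000241 × 250) = 0.993993
R(signal conditioner) = exp(−0.00128 × 250) = 0.726149
R(trip breaker) = exp(−0.000153 × 250) = 0.962472
R(isolation relay) = exp(−0.000188 × 250) = 0.954087
Parallel (coincidence logic module and power-range monitor): 1 − (1 − 0.908918)(1 − 0.993993) = 0.999453
Series (neutron-flux detector and [0.999453]): 0.934027 × 0.999453 = 0.933516
Parallel (trip breaker and isolation relay): 1 − (1 − 0.962472)(1 − 0.954087) = 0.998277
Series (signal conditioner and [0.998277]): 0.726149 × 0.998277 = 0.724898
Parallel ([0.933516] and [0.724898]): 1 − (1 − 0.933516)(1 − 0.724898) = 0.9817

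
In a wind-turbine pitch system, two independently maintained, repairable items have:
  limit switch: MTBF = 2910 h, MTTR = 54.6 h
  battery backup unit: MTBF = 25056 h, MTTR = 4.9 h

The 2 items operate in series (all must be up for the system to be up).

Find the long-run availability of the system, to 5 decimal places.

A(limit switch) = MTBF/(MTBF+MTTR) = 2910/(2910+54.6) = 0.981583
A(battery backup unit) = MTBF/(MTBF+MTTR) = 25056/(25056+4.9) = 0.999804
Series availability: 0.981583 × 0.999804 = 0.98139

0.98139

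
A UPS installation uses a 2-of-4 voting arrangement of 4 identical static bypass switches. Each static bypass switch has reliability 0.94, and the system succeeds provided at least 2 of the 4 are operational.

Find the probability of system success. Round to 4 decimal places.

0.9992

R = Σ_{i=2}^{4} C(4,i) p^i (1−p)^{4−i} with p = 0.94
C(4,2)·0.94^2·0.06^2 = 0.019086
C(4,3)·0.94^3·0.06^1 = 0.199340
C(4,4)·0.94^4·0.06^0 = 0.780749
Sum = 0.9992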